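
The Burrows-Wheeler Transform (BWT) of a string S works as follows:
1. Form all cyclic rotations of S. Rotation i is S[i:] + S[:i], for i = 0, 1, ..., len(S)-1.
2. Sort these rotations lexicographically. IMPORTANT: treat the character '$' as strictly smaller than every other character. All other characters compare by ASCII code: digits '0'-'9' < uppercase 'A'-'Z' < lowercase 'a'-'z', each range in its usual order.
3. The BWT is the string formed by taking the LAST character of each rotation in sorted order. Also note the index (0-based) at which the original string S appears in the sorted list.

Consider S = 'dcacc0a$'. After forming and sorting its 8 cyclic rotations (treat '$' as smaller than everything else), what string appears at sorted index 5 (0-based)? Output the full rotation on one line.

All 8 rotations (rotation i = S[i:]+S[:i]):
  rot[0] = dcacc0a$
  rot[1] = cacc0a$d
  rot[2] = acc0a$dc
  rot[3] = cc0a$dca
  rot[4] = c0a$dcac
  rot[5] = 0a$dcacc
  rot[6] = a$dcacc0
  rot[7] = $dcacc0a
Sorted (with $ < everything):
  sorted[0] = $dcacc0a
  sorted[1] = 0a$dcacc
  sorted[2] = a$dcacc0
  sorted[3] = acc0a$dc
  sorted[4] = c0a$dcac
  sorted[5] = cacc0a$d
  sorted[6] = cc0a$dca
  sorted[7] = dcacc0a$
sorted[5] = cacc0a$d

Answer: cacc0a$d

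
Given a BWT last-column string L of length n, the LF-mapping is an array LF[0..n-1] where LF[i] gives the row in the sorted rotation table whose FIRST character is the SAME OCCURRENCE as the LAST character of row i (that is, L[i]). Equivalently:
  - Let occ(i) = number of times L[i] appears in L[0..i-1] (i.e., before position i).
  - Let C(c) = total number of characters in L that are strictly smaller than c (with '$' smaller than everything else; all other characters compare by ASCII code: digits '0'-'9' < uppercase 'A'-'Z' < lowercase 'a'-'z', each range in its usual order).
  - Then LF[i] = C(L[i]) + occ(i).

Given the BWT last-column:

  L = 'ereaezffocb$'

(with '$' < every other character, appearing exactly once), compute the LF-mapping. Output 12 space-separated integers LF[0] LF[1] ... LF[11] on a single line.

Char counts: '$':1, 'a':1, 'b':1, 'c':1, 'e':3, 'f':2, 'o':1, 'r':1, 'z':1
C (first-col start): C('$')=0, C('a')=1, C('b')=2, C('c')=3, C('e')=4, C('f')=7, C('o')=9, C('r')=10, C('z')=11
L[0]='e': occ=0, LF[0]=C('e')+0=4+0=4
L[1]='r': occ=0, LF[1]=C('r')+0=10+0=10
L[2]='e': occ=1, LF[2]=C('e')+1=4+1=5
L[3]='a': occ=0, LF[3]=C('a')+0=1+0=1
L[4]='e': occ=2, LF[4]=C('e')+2=4+2=6
L[5]='z': occ=0, LF[5]=C('z')+0=11+0=11
L[6]='f': occ=0, LF[6]=C('f')+0=7+0=7
L[7]='f': occ=1, LF[7]=C('f')+1=7+1=8
L[8]='o': occ=0, LF[8]=C('o')+0=9+0=9
L[9]='c': occ=0, LF[9]=C('c')+0=3+0=3
L[10]='b': occ=0, LF[10]=C('b')+0=2+0=2
L[11]='$': occ=0, LF[11]=C('$')+0=0+0=0

Answer: 4 10 5 1 6 11 7 8 9 3 2 0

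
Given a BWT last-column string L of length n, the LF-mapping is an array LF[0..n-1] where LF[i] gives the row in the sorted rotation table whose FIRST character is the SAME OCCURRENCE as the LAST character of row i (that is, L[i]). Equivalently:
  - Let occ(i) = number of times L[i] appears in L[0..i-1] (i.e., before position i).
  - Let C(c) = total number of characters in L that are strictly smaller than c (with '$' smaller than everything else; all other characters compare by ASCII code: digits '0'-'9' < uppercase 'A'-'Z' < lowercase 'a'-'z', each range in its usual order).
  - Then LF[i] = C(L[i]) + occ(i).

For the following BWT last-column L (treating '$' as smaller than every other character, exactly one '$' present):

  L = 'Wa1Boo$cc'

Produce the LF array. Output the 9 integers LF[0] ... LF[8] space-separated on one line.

Char counts: '$':1, '1':1, 'B':1, 'W':1, 'a':1, 'c':2, 'o':2
C (first-col start): C('$')=0, C('1')=1, C('B')=2, C('W')=3, C('a')=4, C('c')=5, C('o')=7
L[0]='W': occ=0, LF[0]=C('W')+0=3+0=3
L[1]='a': occ=0, LF[1]=C('a')+0=4+0=4
L[2]='1': occ=0, LF[2]=C('1')+0=1+0=1
L[3]='B': occ=0, LF[3]=C('B')+0=2+0=2
L[4]='o': occ=0, LF[4]=C('o')+0=7+0=7
L[5]='o': occ=1, LF[5]=C('o')+1=7+1=8
L[6]='$': occ=0, LF[6]=C('$')+0=0+0=0
L[7]='c': occ=0, LF[7]=C('c')+0=5+0=5
L[8]='c': occ=1, LF[8]=C('c')+1=5+1=6

Answer: 3 4 1 2 7 8 0 5 6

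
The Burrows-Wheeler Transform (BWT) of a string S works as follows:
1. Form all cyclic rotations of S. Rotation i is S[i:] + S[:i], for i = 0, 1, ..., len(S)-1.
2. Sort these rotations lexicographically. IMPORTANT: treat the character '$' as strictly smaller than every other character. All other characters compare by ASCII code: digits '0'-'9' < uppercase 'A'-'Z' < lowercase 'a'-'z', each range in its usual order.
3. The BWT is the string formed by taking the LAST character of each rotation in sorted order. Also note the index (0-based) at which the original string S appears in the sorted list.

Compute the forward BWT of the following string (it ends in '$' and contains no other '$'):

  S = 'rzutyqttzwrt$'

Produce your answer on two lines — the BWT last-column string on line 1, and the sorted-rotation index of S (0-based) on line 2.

Answer: tyw$rqutzztrt
3

Derivation:
All 13 rotations (rotation i = S[i:]+S[:i]):
  rot[0] = rzutyqttzwrt$
  rot[1] = zutyqttzwrt$r
  rot[2] = utyqttzwrt$rz
  rot[3] = tyqttzwrt$rzu
  rot[4] = yqttzwrt$rzut
  rot[5] = qttzwrt$rzuty
  rot[6] = ttzwrt$rzutyq
  rot[7] = tzwrt$rzutyqt
  rot[8] = zwrt$rzutyqtt
  rot[9] = wrt$rzutyqttz
  rot[10] = rt$rzutyqttzw
  rot[11] = t$rzutyqttzwr
  rot[12] = $rzutyqttzwrt
Sorted (with $ < everything):
  sorted[0] = $rzutyqttzwrt  (last char: 't')
  sorted[1] = qttzwrt$rzuty  (last char: 'y')
  sorted[2] = rt$rzutyqttzw  (last char: 'w')
  sorted[3] = rzutyqttzwrt$  (last char: '$')
  sorted[4] = t$rzutyqttzwr  (last char: 'r')
  sorted[5] = ttzwrt$rzutyq  (last char: 'q')
  sorted[6] = tyqttzwrt$rzu  (last char: 'u')
  sorted[7] = tzwrt$rzutyqt  (last char: 't')
  sorted[8] = utyqttzwrt$rz  (last char: 'z')
  sorted[9] = wrt$rzutyqttz  (last char: 'z')
  sorted[10] = yqttzwrt$rzut  (last char: 't')
  sorted[11] = zutyqttzwrt$r  (last char: 'r')
  sorted[12] = zwrt$rzutyqtt  (last char: 't')
Last column: tyw$rqutzztrt
Original string S is at sorted index 3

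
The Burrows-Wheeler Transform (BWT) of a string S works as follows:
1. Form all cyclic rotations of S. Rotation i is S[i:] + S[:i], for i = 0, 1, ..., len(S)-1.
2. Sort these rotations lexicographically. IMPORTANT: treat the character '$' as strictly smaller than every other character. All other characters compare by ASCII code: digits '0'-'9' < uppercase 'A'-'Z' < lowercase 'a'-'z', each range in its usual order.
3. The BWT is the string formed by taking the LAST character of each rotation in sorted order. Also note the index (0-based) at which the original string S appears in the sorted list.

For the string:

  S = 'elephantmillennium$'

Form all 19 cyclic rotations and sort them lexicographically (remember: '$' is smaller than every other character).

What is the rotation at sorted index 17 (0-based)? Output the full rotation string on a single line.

Answer: tmillennium$elephan

Derivation:
All 19 rotations (rotation i = S[i:]+S[:i]):
  rot[0] = elephantmillennium$
  rot[1] = lephantmillennium$e
  rot[2] = ephantmillennium$el
  rot[3] = phantmillennium$ele
  rot[4] = hantmillennium$elep
  rot[5] = antmillennium$eleph
  rot[6] = ntmillennium$elepha
  rot[7] = tmillennium$elephan
  rot[8] = millennium$elephant
  rot[9] = illennium$elephantm
  rot[10] = llennium$elephantmi
  rot[11] = lennium$elephantmil
  rot[12] = ennium$elephantmill
  rot[13] = nnium$elephantmille
  rot[14] = nium$elephantmillen
  rot[15] = ium$elephantmillenn
  rot[16] = um$elephantmillenni
  rot[17] = m$elephantmillenniu
  rot[18] = $elephantmillennium
Sorted (with $ < everything):
  sorted[0] = $elephantmillennium
  sorted[1] = antmillennium$eleph
  sorted[2] = elephantmillennium$
  sorted[3] = ennium$elephantmill
  sorted[4] = ephantmillennium$el
  sorted[5] = hantmillennium$elep
  sorted[6] = illennium$elephantm
  sorted[7] = ium$elephantmillenn
  sorted[8] = lennium$elephantmil
  sorted[9] = lephantmillennium$e
  sorted[10] = llennium$elephantmi
  sorted[11] = m$elephantmillenniu
  sorted[12] = millennium$elephant
  sorted[13] = nium$elephantmillen
  sorted[14] = nnium$elephantmille
  sorted[15] = ntmillennium$elepha
  sorted[16] = phantmillennium$ele
  sorted[17] = tmillennium$elephan
  sorted[18] = um$elephantmillenni
sorted[17] = tmillennium$elephan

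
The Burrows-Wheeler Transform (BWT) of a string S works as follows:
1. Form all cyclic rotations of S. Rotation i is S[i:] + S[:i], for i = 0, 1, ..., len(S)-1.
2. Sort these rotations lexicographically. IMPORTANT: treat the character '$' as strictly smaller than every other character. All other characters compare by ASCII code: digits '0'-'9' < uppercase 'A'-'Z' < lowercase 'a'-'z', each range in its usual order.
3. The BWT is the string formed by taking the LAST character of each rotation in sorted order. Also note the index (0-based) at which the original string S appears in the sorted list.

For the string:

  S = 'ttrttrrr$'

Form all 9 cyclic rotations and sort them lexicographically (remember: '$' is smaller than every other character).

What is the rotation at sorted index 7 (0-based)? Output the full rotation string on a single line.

Answer: ttrrr$ttr

Derivation:
All 9 rotations (rotation i = S[i:]+S[:i]):
  rot[0] = ttrttrrr$
  rot[1] = trttrrr$t
  rot[2] = rttrrr$tt
  rot[3] = ttrrr$ttr
  rot[4] = trrr$ttrt
  rot[5] = rrr$ttrtt
  rot[6] = rr$ttrttr
  rot[7] = r$ttrttrr
  rot[8] = $ttrttrrr
Sorted (with $ < everything):
  sorted[0] = $ttrttrrr
  sorted[1] = r$ttrttrr
  sorted[2] = rr$ttrttr
  sorted[3] = rrr$ttrtt
  sorted[4] = rttrrr$tt
  sorted[5] = trrr$ttrt
  sorted[6] = trttrrr$t
  sorted[7] = ttrrr$ttr
  sorted[8] = ttrttrrr$
sorted[7] = ttrrr$ttr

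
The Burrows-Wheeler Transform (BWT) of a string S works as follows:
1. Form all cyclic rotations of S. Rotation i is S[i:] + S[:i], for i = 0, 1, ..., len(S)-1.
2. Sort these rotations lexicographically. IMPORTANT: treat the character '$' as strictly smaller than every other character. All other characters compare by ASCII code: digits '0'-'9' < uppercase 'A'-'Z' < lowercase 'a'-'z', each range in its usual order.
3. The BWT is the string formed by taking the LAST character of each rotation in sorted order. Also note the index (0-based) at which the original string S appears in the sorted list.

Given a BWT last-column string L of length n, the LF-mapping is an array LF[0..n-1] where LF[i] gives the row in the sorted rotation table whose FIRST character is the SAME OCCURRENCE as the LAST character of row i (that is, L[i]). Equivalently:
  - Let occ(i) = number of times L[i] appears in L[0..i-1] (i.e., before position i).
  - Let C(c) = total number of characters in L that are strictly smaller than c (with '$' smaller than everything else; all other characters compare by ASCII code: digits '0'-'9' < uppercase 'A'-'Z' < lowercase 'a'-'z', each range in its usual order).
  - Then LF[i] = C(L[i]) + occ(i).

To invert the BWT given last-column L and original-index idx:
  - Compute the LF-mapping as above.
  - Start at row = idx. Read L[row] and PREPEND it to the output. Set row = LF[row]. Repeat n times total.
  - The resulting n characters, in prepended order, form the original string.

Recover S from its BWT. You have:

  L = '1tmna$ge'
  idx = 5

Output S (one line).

LF mapping: 1 7 5 6 2 0 4 3
Walk LF starting at row 5, prepending L[row]:
  step 1: row=5, L[5]='$', prepend. Next row=LF[5]=0
  step 2: row=0, L[0]='1', prepend. Next row=LF[0]=1
  step 3: row=1, L[1]='t', prepend. Next row=LF[1]=7
  step 4: row=7, L[7]='e', prepend. Next row=LF[7]=3
  step 5: row=3, L[3]='n', prepend. Next row=LF[3]=6
  step 6: row=6, L[6]='g', prepend. Next row=LF[6]=4
  step 7: row=4, L[4]='a', prepend. Next row=LF[4]=2
  step 8: row=2, L[2]='m', prepend. Next row=LF[2]=5
Reversed output: magnet1$

Answer: magnet1$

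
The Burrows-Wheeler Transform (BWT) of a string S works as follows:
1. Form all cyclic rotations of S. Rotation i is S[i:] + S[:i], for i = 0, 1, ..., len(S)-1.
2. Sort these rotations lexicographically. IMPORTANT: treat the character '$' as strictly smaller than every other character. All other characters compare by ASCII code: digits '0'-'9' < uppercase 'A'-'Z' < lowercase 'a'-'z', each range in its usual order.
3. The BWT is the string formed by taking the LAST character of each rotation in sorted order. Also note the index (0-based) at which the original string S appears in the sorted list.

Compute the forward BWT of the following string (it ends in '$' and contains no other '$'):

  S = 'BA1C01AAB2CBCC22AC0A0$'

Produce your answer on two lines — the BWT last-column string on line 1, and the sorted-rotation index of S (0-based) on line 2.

All 22 rotations (rotation i = S[i:]+S[:i]):
  rot[0] = BA1C01AAB2CBCC22AC0A0$
  rot[1] = A1C01AAB2CBCC22AC0A0$B
  rot[2] = 1C01AAB2CBCC22AC0A0$BA
  rot[3] = C01AAB2CBCC22AC0A0$BA1
  rot[4] = 01AAB2CBCC22AC0A0$BA1C
  rot[5] = 1AAB2CBCC22AC0A0$BA1C0
  rot[6] = AAB2CBCC22AC0A0$BA1C01
  rot[7] = AB2CBCC22AC0A0$BA1C01A
  rot[8] = B2CBCC22AC0A0$BA1C01AA
  rot[9] = 2CBCC22AC0A0$BA1C01AAB
  rot[10] = CBCC22AC0A0$BA1C01AAB2
  rot[11] = BCC22AC0A0$BA1C01AAB2C
  rot[12] = CC22AC0A0$BA1C01AAB2CB
  rot[13] = C22AC0A0$BA1C01AAB2CBC
  rot[14] = 22AC0A0$BA1C01AAB2CBCC
  rot[15] = 2AC0A0$BA1C01AAB2CBCC2
  rot[16] = AC0A0$BA1C01AAB2CBCC22
  rot[17] = C0A0$BA1C01AAB2CBCC22A
  rot[18] = 0A0$BA1C01AAB2CBCC22AC
  rot[19] = A0$BA1C01AAB2CBCC22AC0
  rot[20] = 0$BA1C01AAB2CBCC22AC0A
  rot[21] = $BA1C01AAB2CBCC22AC0A0
Sorted (with $ < everything):
  sorted[0] = $BA1C01AAB2CBCC22AC0A0  (last char: '0')
  sorted[1] = 0$BA1C01AAB2CBCC22AC0A  (last char: 'A')
  sorted[2] = 01AAB2CBCC22AC0A0$BA1C  (last char: 'C')
  sorted[3] = 0A0$BA1C01AAB2CBCC22AC  (last char: 'C')
  sorted[4] = 1AAB2CBCC22AC0A0$BA1C0  (last char: '0')
  sorted[5] = 1C01AAB2CBCC22AC0A0$BA  (last char: 'A')
  sorted[6] = 22AC0A0$BA1C01AAB2CBCC  (last char: 'C')
  sorted[7] = 2AC0A0$BA1C01AAB2CBCC2  (last char: '2')
  sorted[8] = 2CBCC22AC0A0$BA1C01AAB  (last char: 'B')
  sorted[9] = A0$BA1C01AAB2CBCC22AC0  (last char: '0')
  sorted[10] = A1C01AAB2CBCC22AC0A0$B  (last char: 'B')
  sorted[11] = AAB2CBCC22AC0A0$BA1C01  (last char: '1')
  sorted[12] = AB2CBCC22AC0A0$BA1C01A  (last char: 'A')
  sorted[13] = AC0A0$BA1C01AAB2CBCC22  (last char: '2')
  sorted[14] = B2CBCC22AC0A0$BA1C01AA  (last char: 'A')
  sorted[15] = BA1C01AAB2CBCC22AC0A0$  (last char: '$')
  sorted[16] = BCC22AC0A0$BA1C01AAB2C  (last char: 'C')
  sorted[17] = C01AAB2CBCC22AC0A0$BA1  (last char: '1')
  sorted[18] = C0A0$BA1C01AAB2CBCC22A  (last char: 'A')
  sorted[19] = C22AC0A0$BA1C01AAB2CBC  (last char: 'C')
  sorted[20] = CBCC22AC0A0$BA1C01AAB2  (last char: '2')
  sorted[21] = CC22AC0A0$BA1C01AAB2CB  (last char: 'B')
Last column: 0ACC0AC2B0B1A2A$C1AC2B
Original string S is at sorted index 15

Answer: 0ACC0AC2B0B1A2A$C1AC2B
15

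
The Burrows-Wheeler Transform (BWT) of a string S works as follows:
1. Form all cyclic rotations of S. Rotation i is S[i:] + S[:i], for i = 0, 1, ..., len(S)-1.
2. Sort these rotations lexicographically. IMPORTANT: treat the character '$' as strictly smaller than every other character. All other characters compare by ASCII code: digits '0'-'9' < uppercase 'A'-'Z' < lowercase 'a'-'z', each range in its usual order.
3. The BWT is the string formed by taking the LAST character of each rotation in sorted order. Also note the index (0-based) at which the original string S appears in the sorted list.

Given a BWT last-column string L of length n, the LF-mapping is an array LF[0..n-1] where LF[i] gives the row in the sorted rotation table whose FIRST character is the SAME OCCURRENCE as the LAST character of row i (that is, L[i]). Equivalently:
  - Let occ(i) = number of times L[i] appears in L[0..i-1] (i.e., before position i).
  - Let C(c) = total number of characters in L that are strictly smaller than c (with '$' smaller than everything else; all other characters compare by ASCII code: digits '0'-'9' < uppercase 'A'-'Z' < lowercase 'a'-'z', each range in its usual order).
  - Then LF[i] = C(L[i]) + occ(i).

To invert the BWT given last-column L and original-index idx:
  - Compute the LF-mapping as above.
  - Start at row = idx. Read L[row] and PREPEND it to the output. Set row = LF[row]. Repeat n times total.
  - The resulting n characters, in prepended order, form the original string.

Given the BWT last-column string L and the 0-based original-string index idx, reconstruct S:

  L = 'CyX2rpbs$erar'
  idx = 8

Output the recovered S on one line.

LF mapping: 2 12 3 1 8 7 5 11 0 6 9 4 10
Walk LF starting at row 8, prepending L[row]:
  step 1: row=8, L[8]='$', prepend. Next row=LF[8]=0
  step 2: row=0, L[0]='C', prepend. Next row=LF[0]=2
  step 3: row=2, L[2]='X', prepend. Next row=LF[2]=3
  step 4: row=3, L[3]='2', prepend. Next row=LF[3]=1
  step 5: row=1, L[1]='y', prepend. Next row=LF[1]=12
  step 6: row=12, L[12]='r', prepend. Next row=LF[12]=10
  step 7: row=10, L[10]='r', prepend. Next row=LF[10]=9
  step 8: row=9, L[9]='e', prepend. Next row=LF[9]=6
  step 9: row=6, L[6]='b', prepend. Next row=LF[6]=5
  step 10: row=5, L[5]='p', prepend. Next row=LF[5]=7
  step 11: row=7, L[7]='s', prepend. Next row=LF[7]=11
  step 12: row=11, L[11]='a', prepend. Next row=LF[11]=4
  step 13: row=4, L[4]='r', prepend. Next row=LF[4]=8
Reversed output: raspberry2XC$

Answer: raspberry2XC$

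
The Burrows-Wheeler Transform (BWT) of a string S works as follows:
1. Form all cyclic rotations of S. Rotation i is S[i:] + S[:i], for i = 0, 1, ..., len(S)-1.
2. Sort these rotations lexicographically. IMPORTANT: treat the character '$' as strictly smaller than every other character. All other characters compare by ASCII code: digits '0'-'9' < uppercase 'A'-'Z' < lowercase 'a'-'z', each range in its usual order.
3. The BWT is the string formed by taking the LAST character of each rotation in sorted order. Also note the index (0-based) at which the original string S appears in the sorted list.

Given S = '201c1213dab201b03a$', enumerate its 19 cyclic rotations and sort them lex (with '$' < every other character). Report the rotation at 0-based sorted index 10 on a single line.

Answer: 213dab201b03a$201c1

Derivation:
All 19 rotations (rotation i = S[i:]+S[:i]):
  rot[0] = 201c1213dab201b03a$
  rot[1] = 01c1213dab201b03a$2
  rot[2] = 1c1213dab201b03a$20
  rot[3] = c1213dab201b03a$201
  rot[4] = 1213dab201b03a$201c
  rot[5] = 213dab201b03a$201c1
  rot[6] = 13dab201b03a$201c12
  rot[7] = 3dab201b03a$201c121
  rot[8] = dab201b03a$201c1213
  rot[9] = ab201b03a$201c1213d
  rot[10] = b201b03a$201c1213da
  rot[11] = 201b03a$201c1213dab
  rot[12] = 01b03a$201c1213dab2
  rot[13] = 1b03a$201c1213dab20
  rot[14] = b03a$201c1213dab201
  rot[15] = 03a$201c1213dab201b
  rot[16] = 3a$201c1213dab201b0
  rot[17] = a$201c1213dab201b03
  rot[18] = $201c1213dab201b03a
Sorted (with $ < everything):
  sorted[0] = $201c1213dab201b03a
  sorted[1] = 01b03a$201c1213dab2
  sorted[2] = 01c1213dab201b03a$2
  sorted[3] = 03a$201c1213dab201b
  sorted[4] = 1213dab201b03a$201c
  sorted[5] = 13dab201b03a$201c12
  sorted[6] = 1b03a$201c1213dab20
  sorted[7] = 1c1213dab201b03a$20
  sorted[8] = 201b03a$201c1213dab
  sorted[9] = 201c1213dab201b03a$
  sorted[10] = 213dab201b03a$201c1
  sorted[11] = 3a$201c1213dab201b0
  sorted[12] = 3dab201b03a$201c121
  sorted[13] = a$201c1213dab201b03
  sorted[14] = ab201b03a$201c1213d
  sorted[15] = b03a$201c1213dab201
  sorted[16] = b201b03a$201c1213da
  sorted[17] = c1213dab201b03a$201
  sorted[18] = dab201b03a$201c1213
sorted[10] = 213dab201b03a$201c1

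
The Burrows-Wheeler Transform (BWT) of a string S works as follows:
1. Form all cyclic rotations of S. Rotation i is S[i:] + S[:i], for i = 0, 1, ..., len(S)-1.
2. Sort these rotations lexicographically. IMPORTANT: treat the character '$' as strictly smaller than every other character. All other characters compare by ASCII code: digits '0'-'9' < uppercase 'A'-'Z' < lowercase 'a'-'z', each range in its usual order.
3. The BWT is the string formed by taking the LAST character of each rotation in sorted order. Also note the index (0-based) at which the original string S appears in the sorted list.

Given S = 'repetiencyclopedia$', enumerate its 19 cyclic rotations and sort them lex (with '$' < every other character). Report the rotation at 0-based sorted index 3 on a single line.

All 19 rotations (rotation i = S[i:]+S[:i]):
  rot[0] = repetiencyclopedia$
  rot[1] = epetiencyclopedia$r
  rot[2] = petiencyclopedia$re
  rot[3] = etiencyclopedia$rep
  rot[4] = tiencyclopedia$repe
  rot[5] = iencyclopedia$repet
  rot[6] = encyclopedia$repeti
  rot[7] = ncyclopedia$repetie
  rot[8] = cyclopedia$repetien
  rot[9] = yclopedia$repetienc
  rot[10] = clopedia$repetiency
  rot[11] = lopedia$repetiencyc
  rot[12] = opedia$repetiencycl
  rot[13] = pedia$repetiencyclo
  rot[14] = edia$repetiencyclop
  rot[15] = dia$repetiencyclope
  rot[16] = ia$repetiencycloped
  rot[17] = a$repetiencyclopedi
  rot[18] = $repetiencyclopedia
Sorted (with $ < everything):
  sorted[0] = $repetiencyclopedia
  sorted[1] = a$repetiencyclopedi
  sorted[2] = clopedia$repetiency
  sorted[3] = cyclopedia$repetien
  sorted[4] = dia$repetiencyclope
  sorted[5] = edia$repetiencyclop
  sorted[6] = encyclopedia$repeti
  sorted[7] = epetiencyclopedia$r
  sorted[8] = etiencyclopedia$rep
  sorted[9] = ia$repetiencycloped
  sorted[10] = iencyclopedia$repet
  sorted[11] = lopedia$repetiencyc
  sorted[12] = ncyclopedia$repetie
  sorted[13] = opedia$repetiencycl
  sorted[14] = pedia$repetiencyclo
  sorted[15] = petiencyclopedia$re
  sorted[16] = repetiencyclopedia$
  sorted[17] = tiencyclopedia$repe
  sorted[18] = yclopedia$repetienc
sorted[3] = cyclopedia$repetien

Answer: cyclopedia$repetien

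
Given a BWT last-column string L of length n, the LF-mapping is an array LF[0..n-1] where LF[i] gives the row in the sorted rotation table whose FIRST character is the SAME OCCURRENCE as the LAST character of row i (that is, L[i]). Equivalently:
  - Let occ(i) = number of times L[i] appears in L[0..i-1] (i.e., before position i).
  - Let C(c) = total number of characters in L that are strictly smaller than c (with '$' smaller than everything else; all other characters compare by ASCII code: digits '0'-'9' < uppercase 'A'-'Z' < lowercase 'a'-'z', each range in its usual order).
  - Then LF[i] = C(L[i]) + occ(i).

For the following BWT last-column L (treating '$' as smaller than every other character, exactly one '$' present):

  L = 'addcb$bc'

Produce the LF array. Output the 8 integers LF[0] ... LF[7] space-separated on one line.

Char counts: '$':1, 'a':1, 'b':2, 'c':2, 'd':2
C (first-col start): C('$')=0, C('a')=1, C('b')=2, C('c')=4, C('d')=6
L[0]='a': occ=0, LF[0]=C('a')+0=1+0=1
L[1]='d': occ=0, LF[1]=C('d')+0=6+0=6
L[2]='d': occ=1, LF[2]=C('d')+1=6+1=7
L[3]='c': occ=0, LF[3]=C('c')+0=4+0=4
L[4]='b': occ=0, LF[4]=C('b')+0=2+0=2
L[5]='$': occ=0, LF[5]=C('$')+0=0+0=0
L[6]='b': occ=1, LF[6]=C('b')+1=2+1=3
L[7]='c': occ=1, LF[7]=C('c')+1=4+1=5

Answer: 1 6 7 4 2 0 3 5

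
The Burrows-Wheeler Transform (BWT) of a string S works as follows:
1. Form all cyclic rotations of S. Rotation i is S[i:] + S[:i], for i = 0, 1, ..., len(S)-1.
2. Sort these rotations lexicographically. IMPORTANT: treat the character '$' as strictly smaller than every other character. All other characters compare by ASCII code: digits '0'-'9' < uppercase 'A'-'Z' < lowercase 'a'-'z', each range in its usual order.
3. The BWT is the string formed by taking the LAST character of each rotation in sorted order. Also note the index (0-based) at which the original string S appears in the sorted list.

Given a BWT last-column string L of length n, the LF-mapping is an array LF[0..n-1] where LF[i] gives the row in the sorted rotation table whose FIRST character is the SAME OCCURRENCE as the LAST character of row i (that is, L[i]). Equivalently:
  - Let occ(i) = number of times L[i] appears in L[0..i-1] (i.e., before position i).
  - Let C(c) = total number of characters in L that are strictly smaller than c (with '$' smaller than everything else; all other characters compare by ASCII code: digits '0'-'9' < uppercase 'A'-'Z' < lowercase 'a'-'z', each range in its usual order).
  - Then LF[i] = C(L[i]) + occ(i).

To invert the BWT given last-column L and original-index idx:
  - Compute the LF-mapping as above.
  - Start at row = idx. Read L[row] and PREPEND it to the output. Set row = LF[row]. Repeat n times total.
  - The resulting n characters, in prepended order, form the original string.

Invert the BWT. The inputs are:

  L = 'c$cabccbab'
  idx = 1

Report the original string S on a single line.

Answer: abbcacbcc$

Derivation:
LF mapping: 6 0 7 1 3 8 9 4 2 5
Walk LF starting at row 1, prepending L[row]:
  step 1: row=1, L[1]='$', prepend. Next row=LF[1]=0
  step 2: row=0, L[0]='c', prepend. Next row=LF[0]=6
  step 3: row=6, L[6]='c', prepend. Next row=LF[6]=9
  step 4: row=9, L[9]='b', prepend. Next row=LF[9]=5
  step 5: row=5, L[5]='c', prepend. Next row=LF[5]=8
  step 6: row=8, L[8]='a', prepend. Next row=LF[8]=2
  step 7: row=2, L[2]='c', prepend. Next row=LF[2]=7
  step 8: row=7, L[7]='b', prepend. Next row=LF[7]=4
  step 9: row=4, L[4]='b', prepend. Next row=LF[4]=3
  step 10: row=3, L[3]='a', prepend. Next row=LF[3]=1
Reversed output: abbcacbcc$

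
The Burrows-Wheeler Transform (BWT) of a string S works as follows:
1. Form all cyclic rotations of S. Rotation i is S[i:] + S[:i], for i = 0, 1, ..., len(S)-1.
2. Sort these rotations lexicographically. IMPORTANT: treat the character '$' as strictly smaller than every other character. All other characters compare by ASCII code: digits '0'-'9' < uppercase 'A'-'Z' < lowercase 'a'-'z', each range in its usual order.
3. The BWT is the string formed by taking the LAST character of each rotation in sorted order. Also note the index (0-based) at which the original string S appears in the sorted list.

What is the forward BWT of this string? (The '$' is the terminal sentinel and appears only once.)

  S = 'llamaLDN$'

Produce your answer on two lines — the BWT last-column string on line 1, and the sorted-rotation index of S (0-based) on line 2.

Answer: NLaDmll$a
7

Derivation:
All 9 rotations (rotation i = S[i:]+S[:i]):
  rot[0] = llamaLDN$
  rot[1] = lamaLDN$l
  rot[2] = amaLDN$ll
  rot[3] = maLDN$lla
  rot[4] = aLDN$llam
  rot[5] = LDN$llama
  rot[6] = DN$llamaL
  rot[7] = N$llamaLD
  rot[8] = $llamaLDN
Sorted (with $ < everything):
  sorted[0] = $llamaLDN  (last char: 'N')
  sorted[1] = DN$llamaL  (last char: 'L')
  sorted[2] = LDN$llama  (last char: 'a')
  sorted[3] = N$llamaLD  (last char: 'D')
  sorted[4] = aLDN$llam  (last char: 'm')
  sorted[5] = amaLDN$ll  (last char: 'l')
  sorted[6] = lamaLDN$l  (last char: 'l')
  sorted[7] = llamaLDN$  (last char: '$')
  sorted[8] = maLDN$lla  (last char: 'a')
Last column: NLaDmll$a
Original string S is at sorted index 7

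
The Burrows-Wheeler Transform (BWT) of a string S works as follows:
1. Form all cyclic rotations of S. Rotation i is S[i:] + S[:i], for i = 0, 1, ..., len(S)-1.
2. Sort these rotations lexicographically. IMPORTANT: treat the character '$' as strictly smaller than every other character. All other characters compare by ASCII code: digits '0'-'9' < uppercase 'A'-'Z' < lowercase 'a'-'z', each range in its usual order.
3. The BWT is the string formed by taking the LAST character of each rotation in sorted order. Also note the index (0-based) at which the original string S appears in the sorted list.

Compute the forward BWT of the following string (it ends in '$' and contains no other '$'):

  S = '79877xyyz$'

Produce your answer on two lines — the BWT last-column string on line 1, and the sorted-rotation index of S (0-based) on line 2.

Answer: z8$7977xyy
2

Derivation:
All 10 rotations (rotation i = S[i:]+S[:i]):
  rot[0] = 79877xyyz$
  rot[1] = 9877xyyz$7
  rot[2] = 877xyyz$79
  rot[3] = 77xyyz$798
  rot[4] = 7xyyz$7987
  rot[5] = xyyz$79877
  rot[6] = yyz$79877x
  rot[7] = yz$79877xy
  rot[8] = z$79877xyy
  rot[9] = $79877xyyz
Sorted (with $ < everything):
  sorted[0] = $79877xyyz  (last char: 'z')
  sorted[1] = 77xyyz$798  (last char: '8')
  sorted[2] = 79877xyyz$  (last char: '$')
  sorted[3] = 7xyyz$7987  (last char: '7')
  sorted[4] = 877xyyz$79  (last char: '9')
  sorted[5] = 9877xyyz$7  (last char: '7')
  sorted[6] = xyyz$79877  (last char: '7')
  sorted[7] = yyz$79877x  (last char: 'x')
  sorted[8] = yz$79877xy  (last char: 'y')
  sorted[9] = z$79877xyy  (last char: 'y')
Last column: z8$7977xyy
Original string S is at sorted index 2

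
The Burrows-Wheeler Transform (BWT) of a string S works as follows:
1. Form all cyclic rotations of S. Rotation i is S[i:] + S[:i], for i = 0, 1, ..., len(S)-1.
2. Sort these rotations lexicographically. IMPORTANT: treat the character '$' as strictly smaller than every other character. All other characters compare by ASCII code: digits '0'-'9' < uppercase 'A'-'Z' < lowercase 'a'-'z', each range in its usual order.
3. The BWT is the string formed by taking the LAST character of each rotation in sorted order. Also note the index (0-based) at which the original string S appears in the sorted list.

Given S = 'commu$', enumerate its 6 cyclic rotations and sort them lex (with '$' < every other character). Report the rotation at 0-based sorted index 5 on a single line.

Answer: u$comm

Derivation:
All 6 rotations (rotation i = S[i:]+S[:i]):
  rot[0] = commu$
  rot[1] = ommu$c
  rot[2] = mmu$co
  rot[3] = mu$com
  rot[4] = u$comm
  rot[5] = $commu
Sorted (with $ < everything):
  sorted[0] = $commu
  sorted[1] = commu$
  sorted[2] = mmu$co
  sorted[3] = mu$com
  sorted[4] = ommu$c
  sorted[5] = u$comm
sorted[5] = u$comm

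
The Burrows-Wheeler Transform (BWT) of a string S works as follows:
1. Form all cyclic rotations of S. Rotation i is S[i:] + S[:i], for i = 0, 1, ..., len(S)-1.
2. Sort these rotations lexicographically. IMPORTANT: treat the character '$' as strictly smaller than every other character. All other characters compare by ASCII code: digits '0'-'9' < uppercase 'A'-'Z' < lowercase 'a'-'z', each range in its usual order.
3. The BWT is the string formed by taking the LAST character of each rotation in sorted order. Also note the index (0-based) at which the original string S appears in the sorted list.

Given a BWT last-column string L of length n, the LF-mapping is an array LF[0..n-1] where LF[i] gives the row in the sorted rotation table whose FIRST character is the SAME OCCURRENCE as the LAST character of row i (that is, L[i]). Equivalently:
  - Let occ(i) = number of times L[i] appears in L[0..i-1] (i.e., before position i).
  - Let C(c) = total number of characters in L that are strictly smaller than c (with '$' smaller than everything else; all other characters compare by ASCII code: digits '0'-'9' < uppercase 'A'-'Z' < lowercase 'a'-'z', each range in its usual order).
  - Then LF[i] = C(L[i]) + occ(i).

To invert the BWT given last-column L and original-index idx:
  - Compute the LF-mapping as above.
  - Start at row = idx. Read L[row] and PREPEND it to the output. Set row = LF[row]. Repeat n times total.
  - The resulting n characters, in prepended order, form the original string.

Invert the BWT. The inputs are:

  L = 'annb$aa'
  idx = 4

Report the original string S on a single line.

Answer: banana$

Derivation:
LF mapping: 1 5 6 4 0 2 3
Walk LF starting at row 4, prepending L[row]:
  step 1: row=4, L[4]='$', prepend. Next row=LF[4]=0
  step 2: row=0, L[0]='a', prepend. Next row=LF[0]=1
  step 3: row=1, L[1]='n', prepend. Next row=LF[1]=5
  step 4: row=5, L[5]='a', prepend. Next row=LF[5]=2
  step 5: row=2, L[2]='n', prepend. Next row=LF[2]=6
  step 6: row=6, L[6]='a', prepend. Next row=LF[6]=3
  step 7: row=3, L[3]='b', prepend. Next row=LF[3]=4
Reversed output: banana$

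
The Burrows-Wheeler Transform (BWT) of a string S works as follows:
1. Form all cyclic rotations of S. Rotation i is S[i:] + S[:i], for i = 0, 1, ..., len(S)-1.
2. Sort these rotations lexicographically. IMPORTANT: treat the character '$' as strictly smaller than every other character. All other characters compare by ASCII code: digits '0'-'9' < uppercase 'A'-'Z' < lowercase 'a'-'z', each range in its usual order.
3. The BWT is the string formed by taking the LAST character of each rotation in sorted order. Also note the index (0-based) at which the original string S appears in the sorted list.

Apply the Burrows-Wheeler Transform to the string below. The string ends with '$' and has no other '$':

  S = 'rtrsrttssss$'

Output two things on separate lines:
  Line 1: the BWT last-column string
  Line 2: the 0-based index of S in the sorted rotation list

All 12 rotations (rotation i = S[i:]+S[:i]):
  rot[0] = rtrsrttssss$
  rot[1] = trsrttssss$r
  rot[2] = rsrttssss$rt
  rot[3] = srttssss$rtr
  rot[4] = rttssss$rtrs
  rot[5] = ttssss$rtrsr
  rot[6] = tssss$rtrsrt
  rot[7] = ssss$rtrsrtt
  rot[8] = sss$rtrsrtts
  rot[9] = ss$rtrsrttss
  rot[10] = s$rtrsrttsss
  rot[11] = $rtrsrttssss
Sorted (with $ < everything):
  sorted[0] = $rtrsrttssss  (last char: 's')
  sorted[1] = rsrttssss$rt  (last char: 't')
  sorted[2] = rtrsrttssss$  (last char: '$')
  sorted[3] = rttssss$rtrs  (last char: 's')
  sorted[4] = s$rtrsrttsss  (last char: 's')
  sorted[5] = srttssss$rtr  (last char: 'r')
  sorted[6] = ss$rtrsrttss  (last char: 's')
  sorted[7] = sss$rtrsrtts  (last char: 's')
  sorted[8] = ssss$rtrsrtt  (last char: 't')
  sorted[9] = trsrttssss$r  (last char: 'r')
  sorted[10] = tssss$rtrsrt  (last char: 't')
  sorted[11] = ttssss$rtrsr  (last char: 'r')
Last column: st$ssrsstrtr
Original string S is at sorted index 2

Answer: st$ssrsstrtr
2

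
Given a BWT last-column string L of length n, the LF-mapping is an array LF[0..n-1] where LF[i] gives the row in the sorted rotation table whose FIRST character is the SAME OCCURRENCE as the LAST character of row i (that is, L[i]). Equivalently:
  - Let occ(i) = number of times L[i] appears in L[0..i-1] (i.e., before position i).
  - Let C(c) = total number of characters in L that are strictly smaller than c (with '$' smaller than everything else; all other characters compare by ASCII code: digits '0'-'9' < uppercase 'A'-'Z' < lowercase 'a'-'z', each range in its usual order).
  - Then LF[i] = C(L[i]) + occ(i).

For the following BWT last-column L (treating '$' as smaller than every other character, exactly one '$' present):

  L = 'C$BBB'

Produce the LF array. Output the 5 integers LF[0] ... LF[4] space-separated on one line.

Char counts: '$':1, 'B':3, 'C':1
C (first-col start): C('$')=0, C('B')=1, C('C')=4
L[0]='C': occ=0, LF[0]=C('C')+0=4+0=4
L[1]='$': occ=0, LF[1]=C('$')+0=0+0=0
L[2]='B': occ=0, LF[2]=C('B')+0=1+0=1
L[3]='B': occ=1, LF[3]=C('B')+1=1+1=2
L[4]='B': occ=2, LF[4]=C('B')+2=1+2=3

Answer: 4 0 1 2 3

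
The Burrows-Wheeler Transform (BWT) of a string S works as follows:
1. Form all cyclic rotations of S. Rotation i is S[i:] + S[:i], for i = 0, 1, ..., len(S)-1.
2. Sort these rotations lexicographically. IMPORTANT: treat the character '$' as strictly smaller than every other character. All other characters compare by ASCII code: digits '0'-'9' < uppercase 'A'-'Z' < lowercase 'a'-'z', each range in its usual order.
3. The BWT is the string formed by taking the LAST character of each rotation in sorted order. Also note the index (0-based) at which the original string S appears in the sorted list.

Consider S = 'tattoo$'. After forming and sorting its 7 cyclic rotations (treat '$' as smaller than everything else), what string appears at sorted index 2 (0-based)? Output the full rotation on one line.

All 7 rotations (rotation i = S[i:]+S[:i]):
  rot[0] = tattoo$
  rot[1] = attoo$t
  rot[2] = ttoo$ta
  rot[3] = too$tat
  rot[4] = oo$tatt
  rot[5] = o$tatto
  rot[6] = $tattoo
Sorted (with $ < everything):
  sorted[0] = $tattoo
  sorted[1] = attoo$t
  sorted[2] = o$tatto
  sorted[3] = oo$tatt
  sorted[4] = tattoo$
  sorted[5] = too$tat
  sorted[6] = ttoo$ta
sorted[2] = o$tatto

Answer: o$tatto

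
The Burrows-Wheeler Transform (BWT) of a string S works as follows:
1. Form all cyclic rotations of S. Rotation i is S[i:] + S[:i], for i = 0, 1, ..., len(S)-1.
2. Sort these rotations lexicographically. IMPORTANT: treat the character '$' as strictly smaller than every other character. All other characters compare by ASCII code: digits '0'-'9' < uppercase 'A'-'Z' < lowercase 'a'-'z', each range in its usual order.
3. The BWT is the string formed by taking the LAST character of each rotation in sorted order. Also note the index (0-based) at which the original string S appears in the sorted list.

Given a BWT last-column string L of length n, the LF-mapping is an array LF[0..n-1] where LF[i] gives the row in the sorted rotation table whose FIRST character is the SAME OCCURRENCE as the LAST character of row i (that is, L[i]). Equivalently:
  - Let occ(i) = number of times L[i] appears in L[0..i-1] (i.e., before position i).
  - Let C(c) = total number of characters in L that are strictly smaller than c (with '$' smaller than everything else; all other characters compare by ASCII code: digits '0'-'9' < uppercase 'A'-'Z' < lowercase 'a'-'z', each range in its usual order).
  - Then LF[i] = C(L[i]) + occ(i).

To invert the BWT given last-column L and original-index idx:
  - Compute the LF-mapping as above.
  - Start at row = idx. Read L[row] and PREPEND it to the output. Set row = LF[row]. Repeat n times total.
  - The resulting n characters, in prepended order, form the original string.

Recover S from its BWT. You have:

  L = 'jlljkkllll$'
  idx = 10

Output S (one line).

Answer: llllljkklj$

Derivation:
LF mapping: 1 5 6 2 3 4 7 8 9 10 0
Walk LF starting at row 10, prepending L[row]:
  step 1: row=10, L[10]='$', prepend. Next row=LF[10]=0
  step 2: row=0, L[0]='j', prepend. Next row=LF[0]=1
  step 3: row=1, L[1]='l', prepend. Next row=LF[1]=5
  step 4: row=5, L[5]='k', prepend. Next row=LF[5]=4
  step 5: row=4, L[4]='k', prepend. Next row=LF[4]=3
  step 6: row=3, L[3]='j', prepend. Next row=LF[3]=2
  step 7: row=2, L[2]='l', prepend. Next row=LF[2]=6
  step 8: row=6, L[6]='l', prepend. Next row=LF[6]=7
  step 9: row=7, L[7]='l', prepend. Next row=LF[7]=8
  step 10: row=8, L[8]='l', prepend. Next row=LF[8]=9
  step 11: row=9, L[9]='l', prepend. Next row=LF[9]=10
Reversed output: llllljkklj$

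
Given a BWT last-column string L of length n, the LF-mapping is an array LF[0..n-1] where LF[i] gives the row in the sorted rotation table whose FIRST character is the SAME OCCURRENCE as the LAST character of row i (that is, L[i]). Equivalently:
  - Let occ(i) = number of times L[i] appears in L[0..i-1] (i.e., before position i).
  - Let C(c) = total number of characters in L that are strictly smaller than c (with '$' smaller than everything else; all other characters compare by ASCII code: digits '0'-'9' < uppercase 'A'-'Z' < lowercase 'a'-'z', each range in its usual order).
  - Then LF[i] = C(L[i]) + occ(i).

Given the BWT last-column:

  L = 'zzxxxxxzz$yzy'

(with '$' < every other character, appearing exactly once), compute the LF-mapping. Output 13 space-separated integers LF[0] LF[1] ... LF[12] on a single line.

Answer: 8 9 1 2 3 4 5 10 11 0 6 12 7

Derivation:
Char counts: '$':1, 'x':5, 'y':2, 'z':5
C (first-col start): C('$')=0, C('x')=1, C('y')=6, C('z')=8
L[0]='z': occ=0, LF[0]=C('z')+0=8+0=8
L[1]='z': occ=1, LF[1]=C('z')+1=8+1=9
L[2]='x': occ=0, LF[2]=C('x')+0=1+0=1
L[3]='x': occ=1, LF[3]=C('x')+1=1+1=2
L[4]='x': occ=2, LF[4]=C('x')+2=1+2=3
L[5]='x': occ=3, LF[5]=C('x')+3=1+3=4
L[6]='x': occ=4, LF[6]=C('x')+4=1+4=5
L[7]='z': occ=2, LF[7]=C('z')+2=8+2=10
L[8]='z': occ=3, LF[8]=C('z')+3=8+3=11
L[9]='$': occ=0, LF[9]=C('$')+0=0+0=0
L[10]='y': occ=0, LF[10]=C('y')+0=6+0=6
L[11]='z': occ=4, LF[11]=C('z')+4=8+4=12
L[12]='y': occ=1, LF[12]=C('y')+1=6+1=7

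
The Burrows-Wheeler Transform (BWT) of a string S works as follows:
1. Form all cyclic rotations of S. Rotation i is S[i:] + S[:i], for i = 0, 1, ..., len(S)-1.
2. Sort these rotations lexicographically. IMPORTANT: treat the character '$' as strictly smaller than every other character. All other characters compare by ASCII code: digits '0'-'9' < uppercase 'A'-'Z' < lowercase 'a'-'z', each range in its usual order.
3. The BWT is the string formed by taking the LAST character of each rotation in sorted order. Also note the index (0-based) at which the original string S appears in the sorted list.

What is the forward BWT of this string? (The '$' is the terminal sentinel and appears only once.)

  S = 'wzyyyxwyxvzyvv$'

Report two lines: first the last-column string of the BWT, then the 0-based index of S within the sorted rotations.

Answer: vvyxx$yyzwyyzvw
5

Derivation:
All 15 rotations (rotation i = S[i:]+S[:i]):
  rot[0] = wzyyyxwyxvzyvv$
  rot[1] = zyyyxwyxvzyvv$w
  rot[2] = yyyxwyxvzyvv$wz
  rot[3] = yyxwyxvzyvv$wzy
  rot[4] = yxwyxvzyvv$wzyy
  rot[5] = xwyxvzyvv$wzyyy
  rot[6] = wyxvzyvv$wzyyyx
  rot[7] = yxvzyvv$wzyyyxw
  rot[8] = xvzyvv$wzyyyxwy
  rot[9] = vzyvv$wzyyyxwyx
  rot[10] = zyvv$wzyyyxwyxv
  rot[11] = yvv$wzyyyxwyxvz
  rot[12] = vv$wzyyyxwyxvzy
  rot[13] = v$wzyyyxwyxvzyv
  rot[14] = $wzyyyxwyxvzyvv
Sorted (with $ < everything):
  sorted[0] = $wzyyyxwyxvzyvv  (last char: 'v')
  sorted[1] = v$wzyyyxwyxvzyv  (last char: 'v')
  sorted[2] = vv$wzyyyxwyxvzy  (last char: 'y')
  sorted[3] = vzyvv$wzyyyxwyx  (last char: 'x')
  sorted[4] = wyxvzyvv$wzyyyx  (last char: 'x')
  sorted[5] = wzyyyxwyxvzyvv$  (last char: '$')
  sorted[6] = xvzyvv$wzyyyxwy  (last char: 'y')
  sorted[7] = xwyxvzyvv$wzyyy  (last char: 'y')
  sorted[8] = yvv$wzyyyxwyxvz  (last char: 'z')
  sorted[9] = yxvzyvv$wzyyyxw  (last char: 'w')
  sorted[10] = yxwyxvzyvv$wzyy  (last char: 'y')
  sorted[11] = yyxwyxvzyvv$wzy  (last char: 'y')
  sorted[12] = yyyxwyxvzyvv$wz  (last char: 'z')
  sorted[13] = zyvv$wzyyyxwyxv  (last char: 'v')
  sorted[14] = zyyyxwyxvzyvv$w  (last char: 'w')
Last column: vvyxx$yyzwyyzvw
Original string S is at sorted index 5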